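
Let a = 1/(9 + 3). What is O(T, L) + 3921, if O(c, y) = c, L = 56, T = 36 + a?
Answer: 47485/12 ≈ 3957.1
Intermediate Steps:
a = 1/12 ≈ 0.083333
T = 433/12 (T = 36 + 1/12 = 433/12 ≈ 36.083)
O(T, L) + 3921 = 433/12 + 3921 = 47485/12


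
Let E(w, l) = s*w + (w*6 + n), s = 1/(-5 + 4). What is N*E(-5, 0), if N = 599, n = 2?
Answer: -13777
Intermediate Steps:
s = -1 (s = 1/(-1) = -1)
E(w, l) = 2 + 5*w (E(w, l) = -w + (w*6 + 2) = -w + (6*w + 2) = -w + (2 + 6*w) = 2 + 5*w)
N*E(-5, 0) = 599*(2 + 5*(-5)) = 599*(2 - 25) = 599*(-23) = -13777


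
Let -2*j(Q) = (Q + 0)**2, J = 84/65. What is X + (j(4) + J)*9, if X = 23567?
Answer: 1527931/65 ≈ 23507.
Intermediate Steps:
J = 84/65 (J = 84*(1/65) = 84/65 ≈ 1.2923)
j(Q) = -Q**2/2 (j(Q) = -(Q + 0)**2/2 = -Q**2/2)
X + (j(4) + J)*9 = 23567 + (-1/2*4**2 + 84/65)*9 = 23567 + (-1/2*16 + 84/65)*9 = 23567 + (-8 + 84/65)*9 = 23567 - 436/65*9 = 23567 - 3924/65 = 1527931/65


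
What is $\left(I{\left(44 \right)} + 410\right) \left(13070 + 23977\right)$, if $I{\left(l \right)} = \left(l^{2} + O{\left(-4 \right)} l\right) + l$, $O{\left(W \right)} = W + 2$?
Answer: $85282194$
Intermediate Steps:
$O{\left(W \right)} = 2 + W$
$I{\left(l \right)} = l^{2} - l$ ($I{\left(l \right)} = \left(l^{2} + \left(2 - 4\right) l\right) + l = \left(l^{2} - 2 l\right) + l = l^{2} - l$)
$\left(I{\left(44 \right)} + 410\right) \left(13070 + 23977\right) = \left(44 \left(-1 + 44\right) + 410\right) \left(13070 + 23977\right) = \left(44 \cdot 43 + 410\right) 37047 = \left(1892 + 410\right) 37047 = 2302 \cdot 37047 = 85282194$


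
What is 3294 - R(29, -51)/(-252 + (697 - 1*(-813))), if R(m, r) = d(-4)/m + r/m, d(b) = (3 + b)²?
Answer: 60085879/18241 ≈ 3294.0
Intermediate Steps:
R(m, r) = 1/m + r/m (R(m, r) = (3 - 4)²/m + r/m = (-1)²/m + r/m = 1/m + r/m)
3294 - R(29, -51)/(-252 + (697 - 1*(-813))) = 3294 - (1 - 51)/29/(-252 + (697 - 1*(-813))) = 3294 - (1/29)*(-50)/(-252 + (697 + 813)) = 3294 - (-50)/(29*(-252 + 1510)) = 3294 - (-50)/(29*1258) = 3294 - 1*(-25/18241) = 3294 + 25/18241 = 60085879/18241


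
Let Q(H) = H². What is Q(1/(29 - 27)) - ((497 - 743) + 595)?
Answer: -1395/4 ≈ -348.75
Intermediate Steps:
Q(1/(29 - 27)) - ((497 - 743) + 595) = (1/(29 - 27))² - ((497 - 743) + 595) = (1/2)² - (-246 + 595) = (½)² - 1*349 = ¼ - 349 = -1395/4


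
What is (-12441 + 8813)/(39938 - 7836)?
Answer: -1814/16051 ≈ -0.11301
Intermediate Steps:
(-12441 + 8813)/(39938 - 7836) = -3628/32102 = -3628*1/32102 = -1814/16051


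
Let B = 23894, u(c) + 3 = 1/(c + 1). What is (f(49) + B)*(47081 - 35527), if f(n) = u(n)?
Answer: 6900921127/25 ≈ 2.7604e+8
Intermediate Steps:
u(c) = -3 + 1/(1 + c) (u(c) = -3 + 1/(c + 1) = -3 + 1/(1 + c))
f(n) = (-2 - 3*n)/(1 + n)
(f(49) + B)*(47081 - 35527) = ((-2 - 3*49)/(1 + 49) + 23894)*(47081 - 35527) = ((-2 - 147)/50 + 23894)*11554 = ((1/50)*(-149) + 23894)*11554 = (-149/50 + 23894)*11554 = (1194551/50)*11554 = 6900921127/25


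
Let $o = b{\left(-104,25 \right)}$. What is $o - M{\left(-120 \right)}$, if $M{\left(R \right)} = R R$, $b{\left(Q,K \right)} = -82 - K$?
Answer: $-14507$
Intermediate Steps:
$o = -107$ ($o = -82 - 25 = -107$)
$M{\left(R \right)} = R^{2}$
$o - M{\left(-120 \right)} = -107 - \left(-120\right)^{2} = -107 - 14400 = -14507$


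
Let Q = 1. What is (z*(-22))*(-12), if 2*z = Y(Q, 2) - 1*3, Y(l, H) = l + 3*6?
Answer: 2112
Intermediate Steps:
Y(l, H) = 18 + l (Y(l, H) = l + 18 = 18 + l)
z = 8 (z = ((18 + 1) - 1*3)/2 = (19 - 3)/2 = (1/2)*16 = 8)
(z*(-22))*(-12) = (8*(-22))*(-12) = -176*(-12) = 2112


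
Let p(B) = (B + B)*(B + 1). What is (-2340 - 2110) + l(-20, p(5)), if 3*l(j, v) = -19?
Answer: -13369/3 ≈ -4456.3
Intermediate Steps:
p(B) = 2*B*(1 + B) (p(B) = (2*B)*(1 + B) = 2*B*(1 + B))
l(j, v) = -19/3 (l(j, v) = (1/3)*(-19) = -19/3)
(-2340 - 2110) + l(-20, p(5)) = (-2340 - 2110) - 19/3 = -4450 - 19/3 = -13369/3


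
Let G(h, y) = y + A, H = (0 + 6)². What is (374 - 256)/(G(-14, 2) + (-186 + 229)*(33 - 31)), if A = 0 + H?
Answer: 59/62 ≈ 0.95161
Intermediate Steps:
H = 36 (H = 6² = 36)
A = 36 (A = 0 + 36 = 36)
G(h, y) = 36 + y (G(h, y) = y + 36 = 36 + y)
(374 - 256)/(G(-14, 2) + (-186 + 229)*(33 - 31)) = (374 - 256)/((36 + 2) + (-186 + 229)*(33 - 31)) = 118/(38 + 43*2) = 118/(38 + 86) = 118/124 = 118*(1/124) = 59/62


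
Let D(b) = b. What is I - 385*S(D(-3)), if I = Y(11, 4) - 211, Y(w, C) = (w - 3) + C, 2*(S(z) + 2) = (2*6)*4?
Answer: -8669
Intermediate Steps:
S(z) = 22 (S(z) = -2 + ((2*6)*4)/2 = -2 + (12*4)/2 = -2 + (½)*48 = -2 + 24 = 22)
Y(w, C) = -3 + C + w (Y(w, C) = (-3 + w) + C = -3 + C + w)
I = -199 (I = (-3 + 4 + 11) - 211 = 12 - 211 = -199)
I - 385*S(D(-3)) = -199 - 385*22 = -199 - 8470 = -8669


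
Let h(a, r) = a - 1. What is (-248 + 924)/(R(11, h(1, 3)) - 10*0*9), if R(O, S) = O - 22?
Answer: -676/11 ≈ -61.455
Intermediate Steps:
h(a, r) = -1 + a
R(O, S) = -22 + O
(-248 + 924)/(R(11, h(1, 3)) - 10*0*9) = (-248 + 924)/((-22 + 11) - 10*0*9) = 676/(-11 + 0*9) = 676/(-11 + 0) = 676/(-11) = 676*(-1/11) = -676/11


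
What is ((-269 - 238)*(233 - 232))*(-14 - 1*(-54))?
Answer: -20280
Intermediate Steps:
((-269 - 238)*(233 - 232))*(-14 - 1*(-54)) = (-507*1)*(-14 + 54) = -507*40 = -20280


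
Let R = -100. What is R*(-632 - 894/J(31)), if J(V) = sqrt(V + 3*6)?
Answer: 531800/7 ≈ 75971.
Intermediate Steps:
J(V) = sqrt(18 + V) (J(V) = sqrt(V + 18) = sqrt(18 + V))
R*(-632 - 894/J(31)) = -100*(-632 - 894/sqrt(18 + 31)) = -100*(-632 - 894/(sqrt(49))) = -100*(-632 - 894/7) = -100*(-5318/7) = 531800/7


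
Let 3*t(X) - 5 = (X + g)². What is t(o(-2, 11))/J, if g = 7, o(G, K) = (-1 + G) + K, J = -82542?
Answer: -115/123813 ≈ -0.00092882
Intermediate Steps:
o(G, K) = -1 + G + K
t(X) = 5/3 + (7 + X)²/3 (t(X) = 5/3 + (X + 7)²/3 = 5/3 + (7 + X)²/3)
t(o(-2, 11))/J = (5/3 + (7 + (-1 - 2 + 11))²/3)/(-82542) = (5/3 + (7 + 8)²/3)*(-1/82542) = (5/3 + (⅓)*15²)*(-1/82542) = (5/3 + (⅓)*225)*(-1/82542) = (5/3 + 75)*(-1/82542) = (230/3)*(-1/82542) = -115/123813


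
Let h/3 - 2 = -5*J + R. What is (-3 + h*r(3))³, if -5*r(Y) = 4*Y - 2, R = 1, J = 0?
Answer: -9261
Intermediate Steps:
r(Y) = ⅖ - 4*Y/5 (r(Y) = -(4*Y - 2)/5 = -(-2 + 4*Y)/5 = ⅖ - 4*Y/5)
h = 9 (h = 6 + 3*(-5*0 + 1) = 6 + 3*(0 + 1) = 6 + 3*1 = 6 + 3 = 9)
(-3 + h*r(3))³ = (-3 + 9*(⅖ - ⅘*3))³ = (-3 + 9*(⅖ - 12/5))³ = (-3 + 9*(-2))³ = (-3 - 18)³ = (-21)³ = -9261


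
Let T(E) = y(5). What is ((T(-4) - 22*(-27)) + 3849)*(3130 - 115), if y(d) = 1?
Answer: 13398660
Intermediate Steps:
T(E) = 1
((T(-4) - 22*(-27)) + 3849)*(3130 - 115) = ((1 - 22*(-27)) + 3849)*(3130 - 115) = ((1 + 594) + 3849)*3015 = (595 + 3849)*3015 = 4444*3015 = 13398660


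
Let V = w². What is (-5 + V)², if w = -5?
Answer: 400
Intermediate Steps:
V = 25 (V = (-5)² = 25)
(-5 + V)² = (-5 + 25)² = 20² = 400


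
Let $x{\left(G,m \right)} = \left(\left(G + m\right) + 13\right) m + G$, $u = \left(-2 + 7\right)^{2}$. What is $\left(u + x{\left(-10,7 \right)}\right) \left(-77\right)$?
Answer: $-6545$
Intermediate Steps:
$u = 25$ ($u = 5^{2} = 25$)
$x{\left(G,m \right)} = G + m \left(13 + G + m\right)$ ($x{\left(G,m \right)} = \left(13 + G + m\right) m + G = m \left(13 + G + m\right) + G = G + m \left(13 + G + m\right)$)
$\left(u + x{\left(-10,7 \right)}\right) \left(-77\right) = \left(25 + \left(-10 + 7^{2} + 13 \cdot 7 - 70\right)\right) \left(-77\right) = \left(25 + \left(-10 + 49 + 91 - 70\right)\right) \left(-77\right) = \left(25 + 60\right) \left(-77\right) = 85 \left(-77\right) = -6545$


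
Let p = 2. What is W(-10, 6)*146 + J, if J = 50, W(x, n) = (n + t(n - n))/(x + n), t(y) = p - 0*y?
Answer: -242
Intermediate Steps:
t(y) = 2 (t(y) = 2 - 0*y = 2 - 1*0 = 2 + 0 = 2)
W(x, n) = (2 + n)/(n + x) (W(x, n) = (n + 2)/(x + n) = (2 + n)/(n + x))
W(-10, 6)*146 + J = ((2 + 6)/(6 - 10))*146 + 50 = (8/(-4))*146 + 50 = -¼*8*146 + 50 = -2*146 + 50 = -292 + 50 = -242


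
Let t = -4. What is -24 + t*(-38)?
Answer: 128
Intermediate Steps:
-24 + t*(-38) = -24 - 4*(-38) = -24 + 152 = 128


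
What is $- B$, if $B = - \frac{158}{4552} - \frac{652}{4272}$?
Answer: $\frac{28460}{151923} \approx 0.18733$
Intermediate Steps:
$B = - \frac{28460}{151923}$ ($B = \left(-158\right) \frac{1}{4552} - \frac{163}{1068} = - \frac{79}{2276} - \frac{163}{1068} = - \frac{28460}{151923} \approx -0.18733$)
$- B = \left(-1\right) \left(- \frac{28460}{151923}\right) = \frac{28460}{151923}$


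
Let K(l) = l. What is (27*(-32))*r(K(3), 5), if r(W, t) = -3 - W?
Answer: 5184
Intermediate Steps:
(27*(-32))*r(K(3), 5) = (27*(-32))*(-3 - 1*3) = -864*(-3 - 3) = -864*(-6) = 5184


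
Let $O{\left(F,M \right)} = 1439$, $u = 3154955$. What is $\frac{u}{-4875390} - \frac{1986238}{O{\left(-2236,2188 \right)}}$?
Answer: $- \frac{1937644972613}{1403137242} \approx -1380.9$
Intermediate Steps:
$\frac{u}{-4875390} - \frac{1986238}{O{\left(-2236,2188 \right)}} = \frac{3154955}{-4875390} - \frac{1986238}{1439} = 3154955 \left(- \frac{1}{4875390}\right) - \frac{1986238}{1439} = - \frac{630991}{975078} - \frac{1986238}{1439} = - \frac{1937644972613}{1403137242}$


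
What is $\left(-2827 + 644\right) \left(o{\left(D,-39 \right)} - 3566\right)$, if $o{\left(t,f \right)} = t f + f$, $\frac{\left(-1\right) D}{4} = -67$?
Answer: $30686431$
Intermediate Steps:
$D = 268$ ($D = \left(-4\right) \left(-67\right) = 268$)
$o{\left(t,f \right)} = f + f t$ ($o{\left(t,f \right)} = f t + f = f + f t$)
$\left(-2827 + 644\right) \left(o{\left(D,-39 \right)} - 3566\right) = \left(-2827 + 644\right) \left(- 39 \left(1 + 268\right) - 3566\right) = - 2183 \left(\left(-39\right) 269 - 3566\right) = - 2183 \left(-10491 - 3566\right) = \left(-2183\right) \left(-14057\right) = 30686431$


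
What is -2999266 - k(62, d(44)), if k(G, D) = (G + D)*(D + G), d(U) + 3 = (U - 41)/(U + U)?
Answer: -23253303929/7744 ≈ -3.0028e+6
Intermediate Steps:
d(U) = -3 + (-41 + U)/(2*U) (d(U) = -3 + (U - 41)/(U + U) = -3 + (-41 + U)/((2*U)) = -3 + (-41 + U)*(1/(2*U)) = -3 + (-41 + U)/(2*U))
k(G, D) = (D + G)² (k(G, D) = (D + G)*(D + G) = (D + G)²)
-2999266 - k(62, d(44)) = -2999266 - ((½)*(-41 - 5*44)/44 + 62)² = -2999266 - ((½)*(1/44)*(-41 - 220) + 62)² = -2999266 - ((½)*(1/44)*(-261) + 62)² = -2999266 - (-261/88 + 62)² = -2999266 - (5195/88)² = -2999266 - 1*26988025/7744 = -2999266 - 26988025/7744 = -23253303929/7744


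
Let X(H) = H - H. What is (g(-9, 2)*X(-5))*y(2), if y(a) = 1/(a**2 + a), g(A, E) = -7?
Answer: 0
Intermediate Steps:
X(H) = 0
y(a) = 1/(a + a**2)
(g(-9, 2)*X(-5))*y(2) = (-7*0)*(1/(2*(1 + 2))) = 0*((1/2)/3) = 0*((1/2)*(1/3)) = 0*(1/6) = 0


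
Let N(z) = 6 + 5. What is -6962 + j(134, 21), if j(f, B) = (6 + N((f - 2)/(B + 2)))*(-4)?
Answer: -7030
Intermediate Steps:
N(z) = 11
j(f, B) = -68 (j(f, B) = (6 + 11)*(-4) = 17*(-4) = -68)
-6962 + j(134, 21) = -6962 - 68 = -7030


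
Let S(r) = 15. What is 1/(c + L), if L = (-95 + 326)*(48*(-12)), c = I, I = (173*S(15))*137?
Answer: 1/222459 ≈ 4.4952e-6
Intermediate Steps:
I = 355515 (I = (173*15)*137 = 2595*137 = 355515)
c = 355515
L = -133056 (L = 231*(-576) = -133056)
1/(c + L) = 1/(355515 - 133056) = 1/222459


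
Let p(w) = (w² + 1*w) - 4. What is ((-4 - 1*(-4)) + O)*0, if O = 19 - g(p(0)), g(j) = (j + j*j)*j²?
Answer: 0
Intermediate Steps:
p(w) = -4 + w + w² (p(w) = (w² + w) - 4 = (w + w²) - 4 = -4 + w + w²)
g(j) = j²*(j + j²) (g(j) = (j + j²)*j² = j²*(j + j²))
O = -173 (O = 19 - (-4 + 0 + 0²)³*(1 + (-4 + 0 + 0²)) = 19 - (-4 + 0 + 0)³*(1 + (-4 + 0 + 0)) = 19 - (-4)³*(1 - 4) = 19 - (-64)*(-3) = 19 - 1*192 = 19 - 192 = -173)
((-4 - 1*(-4)) + O)*0 = ((-4 - 1*(-4)) - 173)*0 = ((-4 + 4) - 173)*0 = (0 - 173)*0 = -173*0 = 0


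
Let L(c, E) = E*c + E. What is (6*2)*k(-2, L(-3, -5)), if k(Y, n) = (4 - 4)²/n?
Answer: 0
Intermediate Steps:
L(c, E) = E + E*c
k(Y, n) = 0 (k(Y, n) = 0²/n = 0/n = 0)
(6*2)*k(-2, L(-3, -5)) = (6*2)*0 = 12*0 = 0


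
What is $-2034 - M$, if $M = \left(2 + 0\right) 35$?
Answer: $-2104$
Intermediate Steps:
$M = 70$ ($M = 2 \cdot 35 = 70$)
$-2034 - M = -2034 - 70 = -2104$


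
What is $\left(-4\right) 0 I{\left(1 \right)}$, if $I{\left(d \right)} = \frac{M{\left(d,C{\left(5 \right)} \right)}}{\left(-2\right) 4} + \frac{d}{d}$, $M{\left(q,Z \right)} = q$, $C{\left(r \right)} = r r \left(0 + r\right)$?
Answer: $0$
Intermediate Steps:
$C{\left(r \right)} = r^{3}$ ($C{\left(r \right)} = r^{2} r = r^{3}$)
$I{\left(d \right)} = 1 - \frac{d}{8}$ ($I{\left(d \right)} = \frac{d}{\left(-2\right) 4} + \frac{d}{d} = \frac{d}{-8} + 1 = d \left(- \frac{1}{8}\right) + 1 = - \frac{d}{8} + 1 = 1 - \frac{d}{8}$)
$\left(-4\right) 0 I{\left(1 \right)} = \left(-4\right) 0 \left(1 - \frac{1}{8}\right) = 0 \left(1 - \frac{1}{8}\right) = 0 \cdot \frac{7}{8} = 0$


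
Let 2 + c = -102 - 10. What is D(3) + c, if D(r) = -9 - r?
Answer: -126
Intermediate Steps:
c = -114 (c = -2 + (-102 - 10) = -2 - 112 = -114)
D(3) + c = (-9 - 1*3) - 114 = (-9 - 3) - 114 = -12 - 114 = -126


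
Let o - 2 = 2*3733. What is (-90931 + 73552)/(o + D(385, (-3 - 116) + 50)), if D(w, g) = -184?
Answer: -5793/2428 ≈ -2.3859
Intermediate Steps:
o = 7468 (o = 2 + 2*3733 = 2 + 7466 = 7468)
(-90931 + 73552)/(o + D(385, (-3 - 116) + 50)) = (-90931 + 73552)/(7468 - 184) = -17379/7284 = -17379*1/7284 = -5793/2428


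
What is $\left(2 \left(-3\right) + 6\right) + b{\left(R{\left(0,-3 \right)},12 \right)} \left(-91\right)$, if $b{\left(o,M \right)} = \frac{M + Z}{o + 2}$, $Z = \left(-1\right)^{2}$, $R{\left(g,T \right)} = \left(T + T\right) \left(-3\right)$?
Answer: $- \frac{1183}{20} \approx -59.15$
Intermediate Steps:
$R{\left(g,T \right)} = - 6 T$ ($R{\left(g,T \right)} = 2 T \left(-3\right) = - 6 T$)
$Z = 1$
$b{\left(o,M \right)} = \frac{1 + M}{2 + o}$ ($b{\left(o,M \right)} = \frac{M + 1}{o + 2} = \frac{1 + M}{2 + o}$)
$\left(2 \left(-3\right) + 6\right) + b{\left(R{\left(0,-3 \right)},12 \right)} \left(-91\right) = \left(2 \left(-3\right) + 6\right) + \frac{1 + 12}{2 - -18} \left(-91\right) = \left(-6 + 6\right) + \frac{1}{2 + 18} \cdot 13 \left(-91\right) = 0 + \frac{1}{20} \cdot 13 \left(-91\right) = 0 + \frac{13}{20} \left(-91\right) = 0 - \frac{1183}{20} = - \frac{1183}{20}$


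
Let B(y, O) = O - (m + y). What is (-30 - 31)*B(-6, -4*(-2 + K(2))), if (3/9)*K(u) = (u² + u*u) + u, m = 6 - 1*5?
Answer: 6527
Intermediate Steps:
m = 1 (m = 6 - 5 = 1)
K(u) = 3*u + 6*u² (K(u) = 3*((u² + u*u) + u) = 3*((u² + u²) + u) = 3*(2*u² + u) = 3*(u + 2*u²) = 3*u + 6*u²)
B(y, O) = -1 + O - y (B(y, O) = O - (1 + y) = O + (-1 - y) = -1 + O - y)
(-30 - 31)*B(-6, -4*(-2 + K(2))) = (-30 - 31)*(-1 - 4*(-2 + 3*2*(1 + 2*2)) - 1*(-6)) = -61*(-1 - 4*(-2 + 3*2*(1 + 4)) + 6) = -61*(-1 - 4*(-2 + 3*2*5) + 6) = -61*(-1 - 4*(-2 + 30) + 6) = -61*(-1 - 4*28 + 6) = -61*(-1 - 112 + 6) = -61*(-107) = 6527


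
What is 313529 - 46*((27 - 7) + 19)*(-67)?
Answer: 433727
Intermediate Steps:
313529 - 46*((27 - 7) + 19)*(-67) = 313529 - 46*(20 + 19)*(-67) = 313529 - 46*39*(-67) = 313529 - 1794*(-67) = 313529 + 120198 = 433727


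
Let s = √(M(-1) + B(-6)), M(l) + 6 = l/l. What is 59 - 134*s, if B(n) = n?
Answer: 59 - 134*I*√11 ≈ 59.0 - 444.43*I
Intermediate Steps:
M(l) = -5 (M(l) = -6 + l/l = -6 + 1 = -5)
s = I*√11 (s = √(-5 - 6) = √(-11) = I*√11 ≈ 3.3166*I)
59 - 134*s = 59 - 134*I*√11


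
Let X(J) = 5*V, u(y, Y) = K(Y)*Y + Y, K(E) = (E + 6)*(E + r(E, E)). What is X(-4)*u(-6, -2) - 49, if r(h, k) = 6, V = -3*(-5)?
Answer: -2599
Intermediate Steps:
V = 15
K(E) = (6 + E)² (K(E) = (E + 6)*(E + 6) = (6 + E)*(6 + E) = (6 + E)²)
u(y, Y) = Y + Y*(36 + Y² + 12*Y) (u(y, Y) = (36 + Y² + 12*Y)*Y + Y = Y*(36 + Y² + 12*Y) + Y = Y + Y*(36 + Y² + 12*Y))
X(J) = 75 (X(J) = 5*15 = 75)
X(-4)*u(-6, -2) - 49 = 75*(-2*(37 + (-2)² + 12*(-2))) - 49 = 75*(-2*(37 + 4 - 24)) - 49 = 75*(-2*17) - 49 = 75*(-34) - 49 = -2550 - 49 = -2599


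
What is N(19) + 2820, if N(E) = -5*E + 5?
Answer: 2730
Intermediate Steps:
N(E) = 5 - 5*E
N(19) + 2820 = (5 - 5*19) + 2820 = (5 - 95) + 2820 = -90 + 2820 = 2730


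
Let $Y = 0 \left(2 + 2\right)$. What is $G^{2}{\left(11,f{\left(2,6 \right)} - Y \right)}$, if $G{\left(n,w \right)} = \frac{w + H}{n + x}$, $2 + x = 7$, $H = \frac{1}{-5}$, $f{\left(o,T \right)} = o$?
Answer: $\frac{81}{6400} \approx 0.012656$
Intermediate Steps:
$Y = 0$ ($Y = 0 \cdot 4 = 0$)
$H = - \frac{1}{5} \approx -0.2$
$x = 5$ ($x = -2 + 7 = 5$)
$G{\left(n,w \right)} = \frac{- \frac{1}{5} + w}{5 + n}$ ($G{\left(n,w \right)} = \frac{w - \frac{1}{5}}{n + 5} = \frac{- \frac{1}{5} + w}{5 + n}$)
$G^{2}{\left(11,f{\left(2,6 \right)} - Y \right)} = \left(\frac{- \frac{1}{5} + \left(2 - 0\right)}{5 + 11}\right)^{2} = \left(\frac{- \frac{1}{5} + \left(2 + 0\right)}{16}\right)^{2} = \left(\frac{- \frac{1}{5} + 2}{16}\right)^{2} = \left(\frac{1}{16} \cdot \frac{9}{5}\right)^{2} = \left(\frac{9}{80}\right)^{2} = \frac{81}{6400}$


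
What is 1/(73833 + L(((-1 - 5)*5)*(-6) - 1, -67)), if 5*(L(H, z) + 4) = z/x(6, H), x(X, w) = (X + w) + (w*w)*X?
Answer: 962155/71034941428 ≈ 1.3545e-5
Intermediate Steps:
x(X, w) = X + w + X*w² (x(X, w) = (X + w) + w²*X = (X + w) + X*w² = X + w + X*w²)
L(H, z) = -4 + z/(5*(6 + H + 6*H²)) (L(H, z) = -4 + (z/(6 + H + 6*H²))/5 = -4 + z/(5*(6 + H + 6*H²)))
1/(73833 + L(((-1 - 5)*5)*(-6) - 1, -67)) = 1/(73833 + (-4 + (⅕)*(-67)/(6 + (((-1 - 5)*5)*(-6) - 1) + 6*(((-1 - 5)*5)*(-6) - 1)²))) = 1/(73833 + (-4 + (⅕)*(-67)/(6 + (-6*5*(-6) - 1) + 6*(-6*5*(-6) - 1)²))) = 1/(73833 + (-4 + (⅕)*(-67)/(6 + (-30*(-6) - 1) + 6*(-30*(-6) - 1)²))) = 1/(73833 + (-4 + (⅕)*(-67)/(6 + (180 - 1) + 6*(180 - 1)²))) = 1/(73833 + (-4 + (⅕)*(-67)/(6 + 179 + 6*179²))) = 1/(73833 + (-4 + (⅕)*(-67)/(6 + 179 + 6*32041))) = 1/(73833 + (-4 + (⅕)*(-67)/(6 + 179 + 192246))) = 1/(73833 + (-4 + (⅕)*(-67)/192431)) = 1/(73833 + (-4 + (⅕)*(-67)*(1/192431))) = 1/(73833 + (-4 - 67/962155)) = 1/(73833 - 3848687/962155) = 1/(71034941428/962155) = 962155/71034941428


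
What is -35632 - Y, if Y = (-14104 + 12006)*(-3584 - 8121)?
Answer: -24592722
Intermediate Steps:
Y = 24557090 (Y = -2098*(-11705) = 24557090)
-35632 - Y = -35632 - 1*24557090 = -35632 - 24557090 = -24592722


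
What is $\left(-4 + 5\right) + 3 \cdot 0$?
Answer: $1$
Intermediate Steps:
$\left(-4 + 5\right) + 3 \cdot 0 = 1 + 0 = 1$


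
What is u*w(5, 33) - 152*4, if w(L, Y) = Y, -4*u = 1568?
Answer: -13544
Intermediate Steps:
u = -392 (u = -¼*1568 = -392)
u*w(5, 33) - 152*4 = -392*33 - 152*4 = -12936 - 608 = -13544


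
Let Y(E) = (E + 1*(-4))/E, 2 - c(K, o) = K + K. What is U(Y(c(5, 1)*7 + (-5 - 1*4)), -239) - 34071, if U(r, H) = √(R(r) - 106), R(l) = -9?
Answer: -34071 + I*√115 ≈ -34071.0 + 10.724*I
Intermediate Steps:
c(K, o) = 2 - 2*K (c(K, o) = 2 - (K + K) = 2 - 2*K)
Y(E) = (-4 + E)/E (Y(E) = (E - 4)/E = (-4 + E)/E)
U(r, H) = I*√115 (U(r, H) = √(-9 - 106) = √(-115) = I*√115)
U(Y(c(5, 1)*7 + (-5 - 1*4)), -239) - 34071 = I*√115 - 34071 = -34071 + I*√115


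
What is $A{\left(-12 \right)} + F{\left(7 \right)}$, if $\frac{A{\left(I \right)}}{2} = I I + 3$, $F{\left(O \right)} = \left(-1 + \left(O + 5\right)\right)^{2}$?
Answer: $415$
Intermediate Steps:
$F{\left(O \right)} = \left(4 + O\right)^{2}$ ($F{\left(O \right)} = \left(-1 + \left(5 + O\right)\right)^{2} = \left(4 + O\right)^{2}$)
$A{\left(I \right)} = 6 + 2 I^{2}$ ($A{\left(I \right)} = 2 \left(I I + 3\right) = 2 \left(I^{2} + 3\right) = 2 \left(3 + I^{2}\right) = 6 + 2 I^{2}$)
$A{\left(-12 \right)} + F{\left(7 \right)} = \left(6 + 2 \left(-12\right)^{2}\right) + \left(4 + 7\right)^{2} = \left(6 + 2 \cdot 144\right) + 11^{2} = \left(6 + 288\right) + 121 = 294 + 121 = 415$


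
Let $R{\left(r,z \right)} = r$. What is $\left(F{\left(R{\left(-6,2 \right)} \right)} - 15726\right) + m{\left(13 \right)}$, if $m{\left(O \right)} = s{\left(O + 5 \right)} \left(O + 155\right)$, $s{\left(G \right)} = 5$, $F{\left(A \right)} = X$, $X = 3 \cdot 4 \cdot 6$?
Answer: $-14814$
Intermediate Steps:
$X = 72$ ($X = 12 \cdot 6 = 72$)
$F{\left(A \right)} = 72$
$m{\left(O \right)} = 775 + 5 O$ ($m{\left(O \right)} = 5 \left(O + 155\right) = 5 \left(155 + O\right) = 775 + 5 O$)
$\left(F{\left(R{\left(-6,2 \right)} \right)} - 15726\right) + m{\left(13 \right)} = \left(72 - 15726\right) + \left(775 + 5 \cdot 13\right) = -15654 + \left(775 + 65\right) = -15654 + 840 = -14814$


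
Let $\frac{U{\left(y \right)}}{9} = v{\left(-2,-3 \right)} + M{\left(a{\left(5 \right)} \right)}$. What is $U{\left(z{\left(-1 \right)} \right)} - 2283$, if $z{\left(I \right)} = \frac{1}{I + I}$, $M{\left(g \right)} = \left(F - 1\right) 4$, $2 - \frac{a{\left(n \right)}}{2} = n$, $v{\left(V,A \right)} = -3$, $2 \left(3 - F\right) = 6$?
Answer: $-2346$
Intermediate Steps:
$F = 0$ ($F = 3 - 3 = 0$)
$a{\left(n \right)} = 4 - 2 n$
$M{\left(g \right)} = -4$ ($M{\left(g \right)} = \left(0 - 1\right) 4 = \left(-1\right) 4 = -4$)
$z{\left(I \right)} = \frac{1}{2 I}$
$U{\left(y \right)} = -63$ ($U{\left(y \right)} = 9 \left(-3 - 4\right) = 9 \left(-7\right) = -63$)
$U{\left(z{\left(-1 \right)} \right)} - 2283 = -63 - 2283 = -2346$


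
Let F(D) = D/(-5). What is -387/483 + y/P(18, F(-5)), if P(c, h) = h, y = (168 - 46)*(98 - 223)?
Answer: -2455379/161 ≈ -15251.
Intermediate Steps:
y = -15250 (y = 122*(-125) = -15250)
F(D) = -D/5 (F(D) = D*(-⅕) = -D/5)
-387/483 + y/P(18, F(-5)) = -387/483 - 15250/((-⅕*(-5))) = -387*1/483 - 15250/1 = -129/161 - 15250*1 = -129/161 - 15250 = -2455379/161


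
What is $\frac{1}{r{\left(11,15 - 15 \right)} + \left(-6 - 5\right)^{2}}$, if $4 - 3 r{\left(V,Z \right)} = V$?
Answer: $\frac{3}{356} \approx 0.008427$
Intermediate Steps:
$r{\left(V,Z \right)} = \frac{4}{3} - \frac{V}{3}$
$\frac{1}{r{\left(11,15 - 15 \right)} + \left(-6 - 5\right)^{2}} = \frac{1}{\left(\frac{4}{3} - \frac{11}{3}\right) + \left(-6 - 5\right)^{2}} = \frac{1}{\left(\frac{4}{3} - \frac{11}{3}\right) + \left(-11\right)^{2}} = \frac{1}{- \frac{7}{3} + 121} = \frac{1}{\frac{356}{3}} = \frac{3}{356}$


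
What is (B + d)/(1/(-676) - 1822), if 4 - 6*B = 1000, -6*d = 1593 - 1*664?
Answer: 650650/3695019 ≈ 0.17609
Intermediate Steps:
d = -929/6 (d = -(1593 - 1*664)/6 = -(1593 - 664)/6 = -⅙*929 = -929/6 ≈ -154.83)
B = -166 (B = ⅔ - ⅙*1000 = ⅔ - 500/3 = -166)
(B + d)/(1/(-676) - 1822) = (-166 - 929/6)/(1/(-676) - 1822) = -1925/(6*(-1/676 - 1822)) = -1925/(6*(-1231673/676)) = -1925/6*(-676/1231673) = 650650/3695019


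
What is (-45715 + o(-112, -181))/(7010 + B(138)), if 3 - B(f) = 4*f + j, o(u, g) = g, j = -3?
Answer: -5737/808 ≈ -7.1003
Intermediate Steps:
B(f) = 6 - 4*f (B(f) = 3 - (4*f - 3) = 3 - (-3 + 4*f) = 3 + (3 - 4*f) = 6 - 4*f)
(-45715 + o(-112, -181))/(7010 + B(138)) = (-45715 - 181)/(7010 + (6 - 4*138)) = -45896/(7010 + (6 - 552)) = -45896/(7010 - 546) = -45896/6464 = -45896*1/6464 = -5737/808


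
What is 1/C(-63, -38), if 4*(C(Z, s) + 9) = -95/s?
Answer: -8/67 ≈ -0.11940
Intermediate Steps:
C(Z, s) = -9 - 95/(4*s) (C(Z, s) = -9 + (-95/s)/4 = -9 - 95/(4*s))
1/C(-63, -38) = 1/(-9 - 95/4/(-38)) = 1/(-9 - 95/4*(-1/38)) = 1/(-9 + 5/8) = 1/(-67/8) = -8/67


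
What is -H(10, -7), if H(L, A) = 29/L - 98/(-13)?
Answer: -1357/130 ≈ -10.438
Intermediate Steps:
H(L, A) = 98/13 + 29/L (H(L, A) = 29/L - 98*(-1/13) = 29/L + 98/13 = 98/13 + 29/L)
-H(10, -7) = -(98/13 + 29/10) = -1*1357/130 = -1357/130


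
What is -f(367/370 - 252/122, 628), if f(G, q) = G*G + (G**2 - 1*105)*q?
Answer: 897859087087/13767700 ≈ 65215.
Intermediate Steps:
f(G, q) = G**2 + q*(-105 + G**2) (f(G, q) = G**2 + (G**2 - 105)*q = G**2 + (-105 + G**2)*q = G**2 + q*(-105 + G**2))
-f(367/370 - 252/122, 628) = -((367/370 - 252/122)**2 - 105*628 + 628*(367/370 - 252/122)**2) = -((367*(1/370) - 252*1/122)**2 - 65940 + 628*(367*(1/370) - 252*1/122)**2) = -((367/370 - 126/61)**2 - 65940 + 628*(367/370 - 126/61)**2) = -((-24233/22570)**2 - 65940 + 628*(-24233/22570)**2) = -(587238289/509404900 - 65940 + 628*(587238289/509404900)) = -(587238289/509404900 - 65940 + 92196411373/127351225) = -1*(-897859087087/13767700) = 897859087087/13767700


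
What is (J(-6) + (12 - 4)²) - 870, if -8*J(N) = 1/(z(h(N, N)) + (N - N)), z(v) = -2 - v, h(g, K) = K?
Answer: -25793/32 ≈ -806.03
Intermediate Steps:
J(N) = -1/(8*(-2 - N)) (J(N) = -1/(8*((-2 - N) + (N - N))) = -1/(8*((-2 - N) + 0)) = -1/(8*(-2 - N)))
(J(-6) + (12 - 4)²) - 870 = (1/(8*(2 - 6)) + (12 - 4)²) - 870 = ((⅛)/(-4) + 8²) - 870 = ((⅛)*(-¼) + 64) - 870 = (-1/32 + 64) - 870 = 2047/32 - 870 = -25793/32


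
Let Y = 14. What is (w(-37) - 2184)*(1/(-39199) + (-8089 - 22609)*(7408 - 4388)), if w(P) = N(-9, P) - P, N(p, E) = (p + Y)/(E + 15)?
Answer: 171669328408372799/862378 ≈ 1.9907e+11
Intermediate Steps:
N(p, E) = (14 + p)/(15 + E) (N(p, E) = (p + 14)/(E + 15) = (14 + p)/(15 + E))
w(P) = -P + 5/(15 + P) (w(P) = (14 - 9)/(15 + P) - P = 5/(15 + P) - P = -P + 5/(15 + P))
(w(-37) - 2184)*(1/(-39199) + (-8089 - 22609)*(7408 - 4388)) = ((5 - 1*(-37)*(15 - 37))/(15 - 37) - 2184)*(1/(-39199) + (-8089 - 22609)*(7408 - 4388)) = ((5 - 1*(-37)*(-22))/(-22) - 2184)*(-1/39199 - 30698*3020) = (-(5 - 814)/22 - 2184)*(-1/39199 - 92707960) = (-1/22*(-809) - 2184)*(-3634059324041/39199) = (809/22 - 2184)*(-3634059324041/39199) = -47239/22*(-3634059324041/39199) = 171669328408372799/862378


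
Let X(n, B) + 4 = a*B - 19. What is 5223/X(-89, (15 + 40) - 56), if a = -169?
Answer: 5223/146 ≈ 35.774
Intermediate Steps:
X(n, B) = -23 - 169*B (X(n, B) = -4 + (-169*B - 19) = -4 + (-19 - 169*B) = -23 - 169*B)
5223/X(-89, (15 + 40) - 56) = 5223/(-23 - 169*((15 + 40) - 56)) = 5223/(-23 - 169*(55 - 56)) = 5223/(-23 - 169*(-1)) = 5223/(-23 + 169) = 5223/146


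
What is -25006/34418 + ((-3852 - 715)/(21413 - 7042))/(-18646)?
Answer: -3350246116495/4611352310194 ≈ -0.72652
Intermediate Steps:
-25006/34418 + ((-3852 - 715)/(21413 - 7042))/(-18646) = -25006*1/34418 - 4567/14371*(-1/18646) = -12503/17209 - 4567*1/14371*(-1/18646) = -12503/17209 - 4567/14371*(-1/18646) = -12503/17209 + 4567/267961666 = -3350246116495/4611352310194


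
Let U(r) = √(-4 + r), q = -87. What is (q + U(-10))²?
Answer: (87 - I*√14)² ≈ 7555.0 - 651.05*I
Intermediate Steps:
(q + U(-10))² = (-87 + √(-4 - 10))² = (-87 + √(-14))² = (-87 + I*√14)²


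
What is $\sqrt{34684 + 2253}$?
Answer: $\sqrt{36937} \approx 192.19$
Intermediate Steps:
$\sqrt{34684 + 2253} = \sqrt{36937}$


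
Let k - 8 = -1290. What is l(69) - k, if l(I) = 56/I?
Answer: 88514/69 ≈ 1282.8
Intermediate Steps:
k = -1282 (k = 8 - 1290 = -1282)
l(69) - k = 56/69 - 1*(-1282) = 56*(1/69) + 1282 = 56/69 + 1282 = 88514/69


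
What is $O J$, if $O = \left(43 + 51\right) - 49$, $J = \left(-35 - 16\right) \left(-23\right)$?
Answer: $52785$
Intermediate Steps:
$J = 1173$ ($J = \left(-51\right) \left(-23\right) = 1173$)
$O = 45$ ($O = 94 - 49 = 45$)
$O J = 45 \cdot 1173 = 52785$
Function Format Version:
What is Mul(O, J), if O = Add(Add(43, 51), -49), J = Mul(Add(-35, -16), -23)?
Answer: 52785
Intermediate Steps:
J = 1173 (J = Mul(-51, -23) = 1173)
O = 45 (O = Add(94, -49) = 45)
Mul(O, J) = Mul(45, 1173) = 52785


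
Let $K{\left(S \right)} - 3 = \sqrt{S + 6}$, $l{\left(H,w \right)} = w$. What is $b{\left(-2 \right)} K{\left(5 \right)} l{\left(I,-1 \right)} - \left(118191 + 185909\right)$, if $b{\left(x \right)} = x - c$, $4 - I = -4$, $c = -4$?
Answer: $-304106 - 2 \sqrt{11} \approx -3.0411 \cdot 10^{5}$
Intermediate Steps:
$I = 8$ ($I = 4 - -4 = 4 + 4 = 8$)
$b{\left(x \right)} = 4 + x$ ($b{\left(x \right)} = x - -4 = x + 4 = 4 + x$)
$K{\left(S \right)} = 3 + \sqrt{6 + S}$ ($K{\left(S \right)} = 3 + \sqrt{S + 6} = 3 + \sqrt{6 + S}$)
$b{\left(-2 \right)} K{\left(5 \right)} l{\left(I,-1 \right)} - \left(118191 + 185909\right) = \left(4 - 2\right) \left(3 + \sqrt{6 + 5}\right) \left(-1\right) - \left(118191 + 185909\right) = 2 \left(3 + \sqrt{11}\right) \left(-1\right) - 304100 = \left(6 + 2 \sqrt{11}\right) \left(-1\right) - 304100 = \left(-6 - 2 \sqrt{11}\right) - 304100 = -304106 - 2 \sqrt{11}$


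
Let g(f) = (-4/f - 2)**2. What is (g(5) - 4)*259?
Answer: 24864/25 ≈ 994.56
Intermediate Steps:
g(f) = (-2 - 4/f)**2
(g(5) - 4)*259 = (4*(2 + 5)**2/5**2 - 4)*259 = (4*(1/25)*7**2 - 4)*259 = (4*(1/25)*49 - 4)*259 = (196/25 - 4)*259 = (96/25)*259 = 24864/25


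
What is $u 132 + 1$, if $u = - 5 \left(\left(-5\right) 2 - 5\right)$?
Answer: $9901$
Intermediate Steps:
$u = 75$ ($u = - 5 \left(-10 - 5\right) = \left(-5\right) \left(-15\right) = 75$)
$u 132 + 1 = 75 \cdot 132 + 1 = 9900 + 1 = 9901$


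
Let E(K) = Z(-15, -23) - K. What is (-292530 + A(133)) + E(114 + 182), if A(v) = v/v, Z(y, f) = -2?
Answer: -292827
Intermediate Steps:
A(v) = 1
E(K) = -2 - K
(-292530 + A(133)) + E(114 + 182) = (-292530 + 1) + (-2 - (114 + 182)) = -292529 + (-2 - 1*296) = -292529 + (-2 - 296) = -292529 - 298 = -292827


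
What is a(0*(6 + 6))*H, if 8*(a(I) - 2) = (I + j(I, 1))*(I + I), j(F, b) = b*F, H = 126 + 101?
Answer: 454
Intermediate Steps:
H = 227
j(F, b) = F*b
a(I) = 2 + I²/2 (a(I) = 2 + ((I + I*1)*(I + I))/8 = 2 + ((I + I)*(2*I))/8 = 2 + ((2*I)*(2*I))/8 = 2 + (4*I²)/8 = 2 + I²/2)
a(0*(6 + 6))*H = (2 + (0*(6 + 6))²/2)*227 = (2 + (0*12)²/2)*227 = (2 + (½)*0²)*227 = (2 + (½)*0)*227 = (2 + 0)*227 = 2*227 = 454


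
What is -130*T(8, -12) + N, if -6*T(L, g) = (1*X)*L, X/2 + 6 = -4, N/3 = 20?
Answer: -10220/3 ≈ -3406.7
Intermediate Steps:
N = 60 (N = 3*20 = 60)
X = -20 (X = -12 + 2*(-4) = -12 - 8 = -20)
T(L, g) = 10*L/3 (T(L, g) = -1*(-20)*L/6 = -(-10)*L/3 = 10*L/3)
-130*T(8, -12) + N = -1300*8/3 + 60 = -130*80/3 + 60 = -10400/3 + 60 = -10220/3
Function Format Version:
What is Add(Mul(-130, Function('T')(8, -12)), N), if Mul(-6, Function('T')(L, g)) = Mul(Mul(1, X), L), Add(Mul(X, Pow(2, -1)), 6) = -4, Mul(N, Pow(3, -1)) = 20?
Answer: Rational(-10220, 3) ≈ -3406.7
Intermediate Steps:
N = 60 (N = Mul(3, 20) = 60)
X = -20 (X = Add(-12, Mul(2, -4)) = Add(-12, -8) = -20)
Function('T')(L, g) = Mul(Rational(10, 3), L) (Function('T')(L, g) = Mul(Rational(-1, 6), Mul(Mul(1, -20), L)) = Mul(Rational(-1, 6), Mul(-20, L)) = Mul(Rational(10, 3), L))
Add(Mul(-130, Function('T')(8, -12)), N) = Add(Mul(-130, Mul(Rational(10, 3), 8)), 60) = Add(Mul(-130, Rational(80, 3)), 60) = Add(Rational(-10400, 3), 60) = Rational(-10220, 3)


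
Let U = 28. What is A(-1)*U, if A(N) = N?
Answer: -28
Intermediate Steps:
A(-1)*U = -1*28 = -28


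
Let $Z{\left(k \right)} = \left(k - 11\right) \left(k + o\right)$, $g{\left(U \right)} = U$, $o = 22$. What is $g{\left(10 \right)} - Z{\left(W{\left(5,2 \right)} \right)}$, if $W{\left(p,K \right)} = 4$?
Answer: $192$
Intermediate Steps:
$Z{\left(k \right)} = \left(-11 + k\right) \left(22 + k\right)$ ($Z{\left(k \right)} = \left(k - 11\right) \left(k + 22\right) = \left(-11 + k\right) \left(22 + k\right)$)
$g{\left(10 \right)} - Z{\left(W{\left(5,2 \right)} \right)} = 10 - \left(-242 + 4^{2} + 11 \cdot 4\right) = 10 - \left(-242 + 16 + 44\right) = 10 - -182 = 10 + 182 = 192$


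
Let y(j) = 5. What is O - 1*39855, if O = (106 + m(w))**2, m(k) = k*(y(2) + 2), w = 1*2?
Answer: -25455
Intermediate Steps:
w = 2
m(k) = 7*k (m(k) = k*(5 + 2) = k*7 = 7*k)
O = 14400 (O = (106 + 7*2)**2 = (106 + 14)**2 = 120**2 = 14400)
O - 1*39855 = 14400 - 1*39855 = 14400 - 39855 = -25455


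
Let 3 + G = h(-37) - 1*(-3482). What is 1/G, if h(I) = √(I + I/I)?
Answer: 3479/12103477 - 6*I/12103477 ≈ 0.00028744 - 4.9573e-7*I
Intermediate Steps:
h(I) = √(1 + I) (h(I) = √(I + 1) = √(1 + I))
G = 3479 + 6*I (G = -3 + (√(1 - 37) - 1*(-3482)) = -3 + (√(-36) + 3482) = -3 + (6*I + 3482) = -3 + (3482 + 6*I) = 3479 + 6*I ≈ 3479.0 + 6.0*I)
1/G = 1/(3479 + 6*I) = (3479 - 6*I)/12103477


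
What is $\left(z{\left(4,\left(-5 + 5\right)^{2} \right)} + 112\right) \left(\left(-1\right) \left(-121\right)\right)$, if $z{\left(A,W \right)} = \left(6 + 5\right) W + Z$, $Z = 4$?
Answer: $14036$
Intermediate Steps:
$z{\left(A,W \right)} = 4 + 11 W$ ($z{\left(A,W \right)} = \left(6 + 5\right) W + 4 = 11 W + 4 = 4 + 11 W$)
$\left(z{\left(4,\left(-5 + 5\right)^{2} \right)} + 112\right) \left(\left(-1\right) \left(-121\right)\right) = \left(\left(4 + 11 \left(-5 + 5\right)^{2}\right) + 112\right) \left(\left(-1\right) \left(-121\right)\right) = \left(\left(4 + 11 \cdot 0^{2}\right) + 112\right) 121 = \left(\left(4 + 11 \cdot 0\right) + 112\right) 121 = \left(\left(4 + 0\right) + 112\right) 121 = \left(4 + 112\right) 121 = 116 \cdot 121 = 14036$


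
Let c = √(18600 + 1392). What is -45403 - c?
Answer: -45403 - 14*√102 ≈ -45544.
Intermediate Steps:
c = 14*√102 (c = √19992 = 14*√102 ≈ 141.39)
-45403 - c = -45403 - 14*√102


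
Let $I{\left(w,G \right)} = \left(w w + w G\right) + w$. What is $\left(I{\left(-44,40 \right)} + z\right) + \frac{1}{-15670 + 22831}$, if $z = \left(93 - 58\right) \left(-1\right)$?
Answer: $\frac{694618}{7161} \approx 97.0$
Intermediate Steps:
$z = -35$ ($z = 35 \left(-1\right) = -35$)
$I{\left(w,G \right)} = w + w^{2} + G w$ ($I{\left(w,G \right)} = \left(w^{2} + G w\right) + w = w + w^{2} + G w$)
$\left(I{\left(-44,40 \right)} + z\right) + \frac{1}{-15670 + 22831} = \left(- 44 \left(1 + 40 - 44\right) - 35\right) + \frac{1}{-15670 + 22831} = \left(\left(-44\right) \left(-3\right) - 35\right) + \frac{1}{7161} = \left(132 - 35\right) + \frac{1}{7161} = 97 + \frac{1}{7161} = \frac{694618}{7161}$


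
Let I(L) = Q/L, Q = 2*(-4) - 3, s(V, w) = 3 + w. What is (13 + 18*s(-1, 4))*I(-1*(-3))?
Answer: -1529/3 ≈ -509.67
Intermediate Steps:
Q = -11 (Q = -8 - 3 = -11)
I(L) = -11/L
(13 + 18*s(-1, 4))*I(-1*(-3)) = (13 + 18*(3 + 4))*(-11/((-1*(-3)))) = (13 + 18*7)*(-11/3) = (13 + 126)*(-11*⅓) = 139*(-11/3) = -1529/3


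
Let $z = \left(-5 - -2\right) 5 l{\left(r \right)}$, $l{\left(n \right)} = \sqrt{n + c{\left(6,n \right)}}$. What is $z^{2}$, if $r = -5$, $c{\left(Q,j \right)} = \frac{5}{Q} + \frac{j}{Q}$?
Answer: $-1125$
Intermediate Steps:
$l{\left(n \right)} = \sqrt{\frac{5}{6} + \frac{7 n}{6}}$ ($l{\left(n \right)} = \sqrt{n + \frac{5 + n}{6}} = \sqrt{n + \left(\frac{5}{6} + \frac{n}{6}\right)} = \sqrt{\frac{5}{6} + \frac{7 n}{6}}$)
$z = - 15 i \sqrt{5}$ ($z = \left(-5 - -2\right) 5 \frac{\sqrt{30 + 42 \left(-5\right)}}{6} = \left(-5 + 2\right) 5 \frac{\sqrt{30 - 210}}{6} = \left(-3\right) 5 \frac{\sqrt{-180}}{6} = - 15 \frac{6 i \sqrt{5}}{6} = - 15 i \sqrt{5} \approx - 33.541 i$)
$z^{2} = \left(- 15 i \sqrt{5}\right)^{2} = -1125$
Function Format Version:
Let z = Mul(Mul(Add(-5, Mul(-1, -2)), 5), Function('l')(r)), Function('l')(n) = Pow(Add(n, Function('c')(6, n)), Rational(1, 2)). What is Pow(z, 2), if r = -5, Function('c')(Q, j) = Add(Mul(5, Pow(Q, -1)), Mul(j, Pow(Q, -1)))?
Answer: -1125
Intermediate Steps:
Function('l')(n) = Pow(Add(Rational(5, 6), Mul(Rational(7, 6), n)), Rational(1, 2)) (Function('l')(n) = Pow(Add(n, Mul(Pow(6, -1), Add(5, n))), Rational(1, 2)) = Pow(Add(n, Mul(Rational(1, 6), Add(5, n))), Rational(1, 2)) = Pow(Add(n, Add(Rational(5, 6), Mul(Rational(1, 6), n))), Rational(1, 2)) = Pow(Add(Rational(5, 6), Mul(Rational(7, 6), n)), Rational(1, 2)))
z = Mul(-15, I, Pow(5, Rational(1, 2))) (z = Mul(Mul(Add(-5, Mul(-1, -2)), 5), Mul(Rational(1, 6), Pow(Add(30, Mul(42, -5)), Rational(1, 2)))) = Mul(Mul(Add(-5, 2), 5), Mul(Rational(1, 6), Pow(Add(30, -210), Rational(1, 2)))) = Mul(Mul(-3, 5), Mul(Rational(1, 6), Pow(-180, Rational(1, 2)))) = Mul(-15, Mul(Rational(1, 6), Mul(6, I, Pow(5, Rational(1, 2))))) = Mul(-15, Mul(I, Pow(5, Rational(1, 2)))) = Mul(-15, I, Pow(5, Rational(1, 2))) ≈ Mul(-33.541, I))
Pow(z, 2) = Pow(Mul(-15, I, Pow(5, Rational(1, 2))), 2) = -1125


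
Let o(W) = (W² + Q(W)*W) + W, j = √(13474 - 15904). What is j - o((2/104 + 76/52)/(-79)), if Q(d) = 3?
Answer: 1259335/16875664 + 9*I*√30 ≈ 0.074624 + 49.295*I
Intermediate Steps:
j = 9*I*√30 (j = √(-2430) = 9*I*√30 ≈ 49.295*I)
o(W) = W² + 4*W (o(W) = (W² + 3*W) + W = W² + 4*W)
j - o((2/104 + 76/52)/(-79)) = 9*I*√30 - (2/104 + 76/52)/(-79)*(4 + (2/104 + 76/52)/(-79)) = 9*I*√30 - (2*(1/104) + 76*(1/52))*(-1/79)*(4 + (2*(1/104) + 76*(1/52))*(-1/79)) = 9*I*√30 - (1/52 + 19/13)*(-1/79)*(4 + (1/52 + 19/13)*(-1/79)) = 9*I*√30 - (77/52)*(-1/79)*(4 + (77/52)*(-1/79)) = 9*I*√30 - (-77)*(4 - 77/4108)/4108 = 9*I*√30 - (-77)*16355/(4108*4108) = 9*I*√30 - 1*(-1259335/16875664) = 9*I*√30 + 1259335/16875664 = 1259335/16875664 + 9*I*√30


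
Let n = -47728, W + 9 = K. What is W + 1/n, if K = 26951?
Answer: 1285887775/47728 ≈ 26942.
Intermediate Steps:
W = 26942 (W = -9 + 26951 = 26942)
W + 1/n = 26942 + 1/(-47728) = 26942 - 1/47728 = 1285887775/47728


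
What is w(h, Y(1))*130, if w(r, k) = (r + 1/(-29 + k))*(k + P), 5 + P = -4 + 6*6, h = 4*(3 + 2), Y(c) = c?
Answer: 72670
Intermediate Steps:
h = 20 (h = 4*5 = 20)
P = 27 (P = -5 + (-4 + 6*6) = -5 + (-4 + 36) = -5 + 32 = 27)
w(r, k) = (27 + k)*(r + 1/(-29 + k)) (w(r, k) = (r + 1/(-29 + k))*(k + 27) = (r + 1/(-29 + k))*(27 + k) = (27 + k)*(r + 1/(-29 + k)))
w(h, Y(1))*130 = ((27 + 1 - 783*20 + 20*1² - 2*1*20)/(-29 + 1))*130 = ((27 + 1 - 15660 + 20*1 - 40)/(-28))*130 = -(27 + 1 - 15660 + 20 - 40)/28*130 = -1/28*(-15652)*130 = 559*130 = 72670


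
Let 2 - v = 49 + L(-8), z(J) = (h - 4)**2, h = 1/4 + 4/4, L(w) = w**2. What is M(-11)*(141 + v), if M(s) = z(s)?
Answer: 1815/8 ≈ 226.88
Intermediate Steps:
h = 5/4 (h = 1*(1/4) + 4*(1/4) = 1/4 + 1 = 5/4 ≈ 1.2500)
z(J) = 121/16 (z(J) = (5/4 - 4)**2 = (-11/4)**2 = 121/16)
M(s) = 121/16
v = -111 (v = 2 - (49 + (-8)**2) = 2 - (49 + 64) = 2 - 1*113 = 2 - 113 = -111)
M(-11)*(141 + v) = 121*(141 - 111)/16 = (121/16)*30 = 1815/8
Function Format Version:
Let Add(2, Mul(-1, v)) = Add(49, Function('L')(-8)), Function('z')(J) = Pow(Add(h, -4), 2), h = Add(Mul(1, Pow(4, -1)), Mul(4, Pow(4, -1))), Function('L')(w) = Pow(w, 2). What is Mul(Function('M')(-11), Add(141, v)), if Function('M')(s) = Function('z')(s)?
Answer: Rational(1815, 8) ≈ 226.88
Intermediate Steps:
h = Rational(5, 4) (h = Add(Mul(1, Rational(1, 4)), Mul(4, Rational(1, 4))) = Add(Rational(1, 4), 1) = Rational(5, 4) ≈ 1.2500)
Function('z')(J) = Rational(121, 16) (Function('z')(J) = Pow(Add(Rational(5, 4), -4), 2) = Pow(Rational(-11, 4), 2) = Rational(121, 16))
Function('M')(s) = Rational(121, 16)
v = -111 (v = Add(2, Mul(-1, Add(49, Pow(-8, 2)))) = Add(2, Mul(-1, Add(49, 64))) = Add(2, Mul(-1, 113)) = Add(2, -113) = -111)
Mul(Function('M')(-11), Add(141, v)) = Mul(Rational(121, 16), Add(141, -111)) = Mul(Rational(121, 16), 30) = Rational(1815, 8)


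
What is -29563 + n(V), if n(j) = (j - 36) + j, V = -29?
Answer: -29657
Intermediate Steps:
n(j) = -36 + 2*j (n(j) = (-36 + j) + j = -36 + 2*j)
-29563 + n(V) = -29563 + (-36 + 2*(-29)) = -29563 + (-36 - 58) = -29563 - 94 = -29657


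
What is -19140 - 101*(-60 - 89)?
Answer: -4091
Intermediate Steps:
-19140 - 101*(-60 - 89) = -19140 - 101*(-149) = -19140 + 15049 = -4091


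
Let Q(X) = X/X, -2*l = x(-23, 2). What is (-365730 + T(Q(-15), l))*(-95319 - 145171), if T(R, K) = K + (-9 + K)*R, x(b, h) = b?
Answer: 87951040840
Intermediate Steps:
l = 23/2 (l = -½*(-23) = 23/2 ≈ 11.500)
Q(X) = 1
T(R, K) = K + R*(-9 + K)
(-365730 + T(Q(-15), l))*(-95319 - 145171) = (-365730 + (23/2 - 9*1 + (23/2)*1))*(-95319 - 145171) = (-365730 + (23/2 - 9 + 23/2))*(-240490) = (-365730 + 14)*(-240490) = -365716*(-240490) = 87951040840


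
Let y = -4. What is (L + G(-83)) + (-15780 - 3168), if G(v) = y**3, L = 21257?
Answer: 2245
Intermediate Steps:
G(v) = -64 (G(v) = (-4)**3 = -64)
(L + G(-83)) + (-15780 - 3168) = (21257 - 64) + (-15780 - 3168) = 21193 - 18948 = 2245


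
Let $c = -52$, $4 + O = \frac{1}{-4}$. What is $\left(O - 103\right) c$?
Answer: $5577$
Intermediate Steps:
$O = - \frac{17}{4}$ ($O = -4 + \frac{1}{-4} = -4 - \frac{1}{4} = - \frac{17}{4} \approx -4.25$)
$\left(O - 103\right) c = \left(- \frac{17}{4} - 103\right) \left(-52\right) = \left(- \frac{429}{4}\right) \left(-52\right) = 5577$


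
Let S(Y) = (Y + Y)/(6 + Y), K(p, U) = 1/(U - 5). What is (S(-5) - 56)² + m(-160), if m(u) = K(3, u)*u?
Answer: 143780/33 ≈ 4357.0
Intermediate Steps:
K(p, U) = 1/(-5 + U)
S(Y) = 2*Y/(6 + Y) (S(Y) = (2*Y)/(6 + Y) = 2*Y/(6 + Y))
m(u) = u/(-5 + u)
(S(-5) - 56)² + m(-160) = (2*(-5)/(6 - 5) - 56)² - 160/(-5 - 160) = (2*(-5)/1 - 56)² - 160/(-165) = (2*(-5)*1 - 56)² - 160*(-1/165) = (-10 - 56)² + 32/33 = (-66)² + 32/33 = 4356 + 32/33 = 143780/33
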